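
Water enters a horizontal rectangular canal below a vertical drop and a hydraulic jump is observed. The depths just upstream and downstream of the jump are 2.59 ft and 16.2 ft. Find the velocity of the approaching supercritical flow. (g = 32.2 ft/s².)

For a rectangular channel the momentum equation gives q² = ½·g·y₁·y₂·(y₁ + y₂) = ½×32.2×2.59×16.2×18.8 = 12693.
q = √12693 = 113 ft²/s.
V₁ = q/y₁ = 113/2.59 = 43.5 ft/s.

V₁ = 43.5 ft/s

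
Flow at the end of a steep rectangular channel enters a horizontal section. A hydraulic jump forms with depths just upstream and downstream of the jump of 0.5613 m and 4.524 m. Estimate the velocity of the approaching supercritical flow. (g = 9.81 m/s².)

V₁ = 14.18 m/s

For a rectangular channel the momentum equation gives q² = ½·g·y₁·y₂·(y₁ + y₂) = ½×9.81×0.5613×4.524×5.085 = 63.34.
q = √63.34 = 7.959 m²/s.
V₁ = q/y₁ = 7.959/0.5613 = 14.18 m/s.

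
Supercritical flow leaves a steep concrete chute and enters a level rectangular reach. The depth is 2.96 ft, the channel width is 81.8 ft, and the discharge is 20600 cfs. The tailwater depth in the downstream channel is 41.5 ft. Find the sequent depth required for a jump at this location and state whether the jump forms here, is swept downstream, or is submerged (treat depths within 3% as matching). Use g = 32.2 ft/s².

y₂ = 35.0 ft; the jump is submerged

q = Q/b = 20600/81.8 = 252 ft²/s; V₁ = q/y₁ = 85.1 ft/s. Fr₁ = V₁/√(g·y₁) = 8.71.
Conjugate-depth relation: y₂/y₁ = ½[√(1 + 8Fr₁²) − 1] = ½[√608.6 − 1] = 11.8.
y₂ = 11.8 × 2.96 = 35.0 ft.
Tailwater y_tw = 41.5 ft: y_tw > y₂, so the jump is submerged.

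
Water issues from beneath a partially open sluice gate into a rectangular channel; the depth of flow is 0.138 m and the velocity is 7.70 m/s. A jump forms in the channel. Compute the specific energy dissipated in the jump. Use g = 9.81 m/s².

ΔE = 1.90 m

Fr₁ = V₁/√(g·y₁) = 7.70/√(9.81×0.138) = 6.62.
Bélanger equation: y₂/y₁ = ½[√(1 + 8Fr₁²) − 1] = ½[√351.4 − 1] = 8.87.
y₂ = 8.87 × 0.138 = 1.22 m.
Head loss: ΔE = (y₂ − y₁)³/(4y₁y₂) = (1.22 − 0.138)³/(4×0.138×1.22) = 1.28/0.676 = 1.90 m.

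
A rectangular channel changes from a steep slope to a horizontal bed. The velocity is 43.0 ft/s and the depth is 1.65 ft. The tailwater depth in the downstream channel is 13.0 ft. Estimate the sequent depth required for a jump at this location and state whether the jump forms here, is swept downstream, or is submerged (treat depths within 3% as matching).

y₂ = 13.0 ft; the jump forms here

Fr₁ = V₁/√(g·y₁) = 43.0/√(32.2×1.65) = 5.90.
Sequent-depth ratio: y₂/y₁ = ½[√(1 + 8Fr₁²) − 1] = ½[√279.4 − 1] = 7.86.
y₂ = 7.86 × 1.65 = 13.0 ft.
Tailwater y_tw = 13.0 ft: y_tw ≈ y₂, so the jump forms here.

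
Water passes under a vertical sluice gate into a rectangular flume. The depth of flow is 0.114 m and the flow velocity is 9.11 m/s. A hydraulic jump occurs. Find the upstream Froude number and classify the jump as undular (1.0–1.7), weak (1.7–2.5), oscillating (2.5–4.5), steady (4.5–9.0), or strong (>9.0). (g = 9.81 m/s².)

Fr₁ = 8.61; steady jump

Fr₁ = V₁/√(g·y₁) = 9.11/√(9.81×0.114) = 8.61.
Fr₁ = 8.61 lies in the steady range.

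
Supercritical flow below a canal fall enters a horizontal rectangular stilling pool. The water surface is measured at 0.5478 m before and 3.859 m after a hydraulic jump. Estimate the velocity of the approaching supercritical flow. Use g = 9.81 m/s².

V₁ = 12.34 m/s

For a rectangular channel the momentum equation gives q² = ½·g·y₁·y₂·(y₁ + y₂) = ½×9.81×0.5478×3.859×4.407 = 45.69.
q = √45.69 = 6.760 m²/s.
V₁ = q/y₁ = 6.760/0.5478 = 12.34 m/s.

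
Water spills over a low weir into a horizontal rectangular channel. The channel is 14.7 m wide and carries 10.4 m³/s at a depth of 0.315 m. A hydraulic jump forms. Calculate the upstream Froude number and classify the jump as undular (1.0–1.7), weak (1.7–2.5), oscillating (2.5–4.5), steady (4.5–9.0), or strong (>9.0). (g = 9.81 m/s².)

q = Q/b = 10.4/14.7 = 0.707 m²/s; V₁ = q/y₁ = 2.25 m/s. Fr₁ = V₁/√(g·y₁) = 1.28.
Fr₁ = 1.28 lies in the undular range.

Fr₁ = 1.28; undular jump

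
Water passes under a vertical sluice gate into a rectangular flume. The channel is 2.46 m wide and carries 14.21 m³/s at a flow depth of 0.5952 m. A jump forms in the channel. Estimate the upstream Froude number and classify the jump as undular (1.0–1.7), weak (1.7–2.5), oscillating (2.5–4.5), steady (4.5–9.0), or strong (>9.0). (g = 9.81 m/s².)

q = Q/b = 14.21/2.46 = 5.776 m²/s; V₁ = q/y₁ = 9.705 m/s. Fr₁ = V₁/√(g·y₁) = 4.016.
Fr₁ = 4.016 lies in the oscillating range.

Fr₁ = 4.016; oscillating jump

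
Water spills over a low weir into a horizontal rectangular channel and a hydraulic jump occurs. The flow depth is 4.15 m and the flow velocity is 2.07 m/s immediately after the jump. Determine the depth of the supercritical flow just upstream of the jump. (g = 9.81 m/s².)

Fr₂ = V₂/√(g·y₂) = 2.07/√(9.81×4.15) = 0.324.
The Bélanger relation is symmetric: y₁/y₂ = ½[√(1 + 8Fr₂²) − 1] = ½[√1.842 − 1] = 0.179.
y₁ = 0.179 × 4.15 = 0.741 m.

y₁ = 0.741 m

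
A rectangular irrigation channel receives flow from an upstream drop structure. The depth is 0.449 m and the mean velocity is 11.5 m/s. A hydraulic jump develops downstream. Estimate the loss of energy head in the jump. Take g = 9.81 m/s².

ΔE = 3.80 m

Fr₁ = V₁/√(g·y₁) = 11.5/√(9.81×0.449) = 5.48.
Conjugate-depth relation: y₂/y₁ = ½[√(1 + 8Fr₁²) − 1] = ½[√241.2 − 1] = 7.27.
y₂ = 7.27 × 0.449 = 3.26 m.
Head loss: ΔE = (y₂ − y₁)³/(4y₁y₂) = (3.26 − 0.449)³/(4×0.449×3.26) = 22.3/5.86 = 3.80 m.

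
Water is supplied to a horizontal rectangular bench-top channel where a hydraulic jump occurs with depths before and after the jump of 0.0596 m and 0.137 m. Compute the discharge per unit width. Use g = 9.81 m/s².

For a rectangular channel the momentum equation gives q² = ½·g·y₁·y₂·(y₁ + y₂) = ½×9.81×0.0596×0.137×0.197 = 0.00787.
q = √0.00787 = 0.0887 m²/s.

q = 0.0887 m²/s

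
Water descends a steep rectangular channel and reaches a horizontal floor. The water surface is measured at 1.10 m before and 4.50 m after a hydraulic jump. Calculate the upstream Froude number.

For a rectangular channel the momentum equation gives q² = ½·g·y₁·y₂·(y₁ + y₂) = ½×9.81×1.10×4.50×5.60 = 136.
q = √136 = 11.7 m²/s.
V₁ = q/y₁ = 10.6 m/s; Fr₁ = V₁/√(g·y₁) = 3.23.

Fr₁ = 3.23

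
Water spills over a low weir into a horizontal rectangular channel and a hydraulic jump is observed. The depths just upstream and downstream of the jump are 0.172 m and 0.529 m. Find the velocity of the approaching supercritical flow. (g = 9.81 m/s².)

V₁ = 3.25 m/s

For a rectangular channel the momentum equation gives q² = ½·g·y₁·y₂·(y₁ + y₂) = ½×9.81×0.172×0.529×0.701 = 0.313.
q = √0.313 = 0.559 m²/s.
V₁ = q/y₁ = 0.559/0.172 = 3.25 m/s.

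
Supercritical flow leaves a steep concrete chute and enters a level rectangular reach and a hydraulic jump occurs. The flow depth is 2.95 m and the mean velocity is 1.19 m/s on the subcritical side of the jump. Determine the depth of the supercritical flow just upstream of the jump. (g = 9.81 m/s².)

y₁ = 0.265 m

Fr₂ = V₂/√(g·y₂) = 1.19/√(9.81×2.95) = 0.221.
From the momentum equation (using Fr₂), y₁/y₂ = ½[√(1 + 8Fr₂²) − 1] = ½[√1.391 − 1] = 0.0898.
y₁ = 0.0898 × 2.95 = 0.265 m.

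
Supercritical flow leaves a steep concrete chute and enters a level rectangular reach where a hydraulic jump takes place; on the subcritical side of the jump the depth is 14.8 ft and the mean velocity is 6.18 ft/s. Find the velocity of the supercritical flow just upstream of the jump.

Fr₂ = V₂/√(g·y₂) = 6.18/√(32.2×14.8) = 0.283.
From the momentum equation (using Fr₂), y₁/y₂ = ½[√(1 + 8Fr₂²) − 1] = ½[√1.641 − 1] = 0.141.
y₁ = 0.141 × 14.8 = 2.08 ft.
V₁ = q/y₁ = 91.5/2.08 = 44.0 ft/s.

V₁ = 44.0 ft/s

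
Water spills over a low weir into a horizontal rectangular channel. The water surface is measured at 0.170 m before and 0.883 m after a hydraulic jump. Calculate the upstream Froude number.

For a rectangular channel the momentum equation gives q² = ½·g·y₁·y₂·(y₁ + y₂) = ½×9.81×0.170×0.883×1.05 = 0.775.
q = √0.775 = 0.881 m²/s.
V₁ = q/y₁ = 5.18 m/s; Fr₁ = V₁/√(g·y₁) = 4.01.

Fr₁ = 4.01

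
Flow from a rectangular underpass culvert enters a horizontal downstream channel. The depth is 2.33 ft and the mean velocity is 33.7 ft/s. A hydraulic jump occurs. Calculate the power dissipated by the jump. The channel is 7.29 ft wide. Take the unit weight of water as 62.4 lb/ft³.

P = 491 hp

Fr₁ = V₁/√(g·y₁) = 33.7/√(32.2×2.33) = 3.89.
Bélanger equation: y₂/y₁ = ½[√(1 + 8Fr₁²) − 1] = ½[√122.1 − 1] = 5.02.
y₂ = 5.02 × 2.33 = 11.7 ft.
Head loss: ΔE = (y₂ − y₁)³/(4y₁y₂) = (11.7 − 2.33)³/(4×2.33×11.7) = 825/109 = 7.56 ft.
q = V₁·y₁ = 33.7 × 2.33 = 78.5 ft²/s. Q = q·b = 78.5 × 7.29 = 572 cfs. P = γ·Q·ΔE/550 = 62.4 × 572 × 7.56 / 550 = 491 hp.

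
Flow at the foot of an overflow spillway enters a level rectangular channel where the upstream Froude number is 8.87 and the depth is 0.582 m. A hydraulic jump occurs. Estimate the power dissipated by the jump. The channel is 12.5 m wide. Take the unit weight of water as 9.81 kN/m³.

Fr₁ = 8.87 (given).
From the momentum equation for a rectangular channel, y₂/y₁ = ½[√(1 + 8Fr₁²) − 1] = ½[√630.4 − 1] = 12.1.
y₂ = 12.1 × 0.582 = 7.02 m.
V₁ = Fr₁·√(g·y₁) = 8.87×√(9.81×0.582) = 21.2 m/s; q = V₁·y₁ = 12.3 m²/s. V₂ = q/y₂ = 12.3/7.02 = 1.76 m/s. E₁ = y₁ + V₁²/2g = 23.5 m; E₂ = y₂ + V₂²/2g = 7.17 m. ΔE = E₁ − E₂ = 16.3 m.
Q = q·b = 12.3 × 12.5 = 154 m³/s. P = γ·Q·ΔE = 9.81 × 154 × 16.3 = 24661 kW.

P = 24661 kW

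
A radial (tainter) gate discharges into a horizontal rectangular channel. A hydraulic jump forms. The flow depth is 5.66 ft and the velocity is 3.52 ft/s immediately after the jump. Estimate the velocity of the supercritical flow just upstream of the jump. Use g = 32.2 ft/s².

Fr₂ = V₂/√(g·y₂) = 3.52/√(32.2×5.66) = 0.261.
From the momentum equation (using Fr₂), y₁/y₂ = ½[√(1 + 8Fr₂²) − 1] = ½[√1.544 − 1] = 0.121.
y₁ = 0.121 × 5.66 = 0.686 ft.
V₁ = q/y₁ = 19.9/0.686 = 29.0 ft/s.

V₁ = 29.0 ft/s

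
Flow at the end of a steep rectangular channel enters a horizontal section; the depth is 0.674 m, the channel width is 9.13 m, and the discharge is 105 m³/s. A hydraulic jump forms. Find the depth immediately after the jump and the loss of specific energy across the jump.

y₂ = 6.00 m; ΔE = 9.33 m

q = Q/b = 105/9.13 = 11.5 m²/s; V₁ = q/y₁ = 17.1 m/s. Fr₁ = V₁/√(g·y₁) = 6.64.
Bélanger equation: y₂/y₁ = ½[√(1 + 8Fr₁²) − 1] = ½[√353.3 − 1] = 8.90.
y₂ = 8.90 × 0.674 = 6.00 m.
V₂ = q/y₂ = 11.5/6.00 = 1.92 m/s. E₁ = y₁ + V₁²/2g = 15.5 m; E₂ = y₂ + V₂²/2g = 6.18 m. ΔE = E₁ − E₂ = 9.33 m.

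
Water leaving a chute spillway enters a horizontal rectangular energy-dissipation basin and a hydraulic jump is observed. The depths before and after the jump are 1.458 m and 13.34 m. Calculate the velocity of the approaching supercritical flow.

V₁ = 25.77 m/s

For a rectangular channel the momentum equation gives q² = ½·g·y₁·y₂·(y₁ + y₂) = ½×9.81×1.458×13.34×14.80 = 1412.
q = √1412 = 37.57 m²/s.
V₁ = q/y₁ = 37.57/1.458 = 25.77 m/s.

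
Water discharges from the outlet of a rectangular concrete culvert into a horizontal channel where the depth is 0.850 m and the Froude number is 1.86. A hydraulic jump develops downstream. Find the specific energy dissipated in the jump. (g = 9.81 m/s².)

Fr₁ = 1.86 (given).
Bélanger equation: y₂/y₁ = ½[√(1 + 8Fr₁²) − 1] = ½[√28.68 − 1] = 2.18.
y₂ = 2.18 × 0.850 = 1.85 m.
V₁ = Fr₁·√(g·y₁) = 1.86×√(9.81×0.850) = 5.37 m/s; q = V₁·y₁ = 4.57 m²/s. V₂ = q/y₂ = 4.57/1.85 = 2.47 m/s. E₁ = y₁ + V₁²/2g = 2.32 m; E₂ = y₂ + V₂²/2g = 2.16 m. ΔE = E₁ − E₂ = 0.159 m.

ΔE = 0.159 m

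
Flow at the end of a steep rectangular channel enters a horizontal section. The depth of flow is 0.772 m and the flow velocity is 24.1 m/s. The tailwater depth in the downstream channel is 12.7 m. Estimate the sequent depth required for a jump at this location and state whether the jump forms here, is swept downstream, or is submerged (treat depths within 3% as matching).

y₂ = 9.18 m; the jump is submerged

Fr₁ = V₁/√(g·y₁) = 24.1/√(9.81×0.772) = 8.76.
Bélanger equation: y₂/y₁ = ½[√(1 + 8Fr₁²) − 1] = ½[√614.5 − 1] = 11.9.
y₂ = 11.9 × 0.772 = 9.18 m.
Tailwater y_tw = 12.7 m: y_tw > y₂, so the jump is submerged.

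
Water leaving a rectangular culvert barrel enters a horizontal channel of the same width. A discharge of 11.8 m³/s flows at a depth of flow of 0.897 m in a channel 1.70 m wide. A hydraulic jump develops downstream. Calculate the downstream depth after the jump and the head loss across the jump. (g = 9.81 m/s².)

q = Q/b = 11.8/1.70 = 6.94 m²/s; V₁ = q/y₁ = 7.74 m/s. Fr₁ = V₁/√(g·y₁) = 2.61.
Bélanger equation: y₂/y₁ = ½[√(1 + 8Fr₁²) − 1] = ½[√55.44 − 1] = 3.22.
y₂ = 3.22 × 0.897 = 2.89 m.
V₂ = q/y₂ = 6.94/2.89 = 2.40 m/s. E₁ = y₁ + V₁²/2g = 3.95 m; E₂ = y₂ + V₂²/2g = 3.18 m. ΔE = E₁ − E₂ = 0.764 m.

y₂ = 2.89 m; ΔE = 0.764 m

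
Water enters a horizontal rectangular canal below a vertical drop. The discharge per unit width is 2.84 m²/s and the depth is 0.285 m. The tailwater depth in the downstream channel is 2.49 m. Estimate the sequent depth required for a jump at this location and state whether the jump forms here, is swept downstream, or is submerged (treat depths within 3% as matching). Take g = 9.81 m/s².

V₁ = q/y₁ = 2.84/0.285 = 9.96 m/s. Fr₁ = V₁/√(g·y₁) = 9.96/√(9.81×0.285) = 5.96.
From the momentum equation for a rectangular channel, y₂/y₁ = ½[√(1 + 8Fr₁²) − 1] = ½[√285.1 − 1] = 7.94.
y₂ = 7.94 × 0.285 = 2.26 m.
Tailwater y_tw = 2.49 m: y_tw > y₂, so the jump is submerged.

y₂ = 2.26 m; the jump is submerged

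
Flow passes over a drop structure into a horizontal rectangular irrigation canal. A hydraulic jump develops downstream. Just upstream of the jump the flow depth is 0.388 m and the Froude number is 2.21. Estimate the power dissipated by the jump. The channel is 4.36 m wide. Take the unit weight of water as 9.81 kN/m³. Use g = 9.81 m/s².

P = 12.0 kW

Fr₁ = 2.21 (given).
Conjugate-depth relation: y₂/y₁ = ½[√(1 + 8Fr₁²) − 1] = ½[√40.07 − 1] = 2.67.
y₂ = 2.67 × 0.388 = 1.03 m.
Head loss: ΔE = (y₂ − y₁)³/(4y₁y₂) = (1.03 − 0.388)³/(4×0.388×1.03) = 0.270/1.60 = 0.168 m.
V₁ = Fr₁·√(g·y₁) = 2.21×√(9.81×0.388) = 4.31 m/s; q = V₁·y₁ = 1.67 m²/s. Q = q·b = 1.67 × 4.36 = 7.29 m³/s. P = γ·Q·ΔE = 9.81 × 7.29 × 0.168 = 12.0 kW.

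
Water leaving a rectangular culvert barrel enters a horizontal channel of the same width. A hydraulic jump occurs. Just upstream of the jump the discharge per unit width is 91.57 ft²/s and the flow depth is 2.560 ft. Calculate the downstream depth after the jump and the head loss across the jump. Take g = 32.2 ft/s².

y₂ = 13.04 ft; ΔE = 8.621 ft

V₁ = q/y₁ = 91.57/2.560 = 35.77 ft/s. Fr₁ = V₁/√(g·y₁) = 35.77/√(32.2×2.560) = 3.940.
From the momentum equation for a rectangular channel, y₂/y₁ = ½[√(1 + 8Fr₁²) − 1] = ½[√125.17 − 1] = 5.094.
y₂ = 5.094 × 2.560 = 13.04 ft.
Head loss: ΔE = (y₂ − y₁)³/(4y₁y₂) = (13.04 − 2.560)³/(4×2.560×13.04) = 1151/133.5 = 8.621 ft.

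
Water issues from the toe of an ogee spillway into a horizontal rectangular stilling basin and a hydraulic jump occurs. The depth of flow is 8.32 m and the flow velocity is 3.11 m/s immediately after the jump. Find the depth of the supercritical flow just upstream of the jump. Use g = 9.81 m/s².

Fr₂ = V₂/√(g·y₂) = 3.11/√(9.81×8.32) = 0.344.
From the momentum equation (using Fr₂), y₁/y₂ = ½[√(1 + 8Fr₂²) − 1] = ½[√1.948 − 1] = 0.198.
y₁ = 0.198 × 8.32 = 1.65 m.

y₁ = 1.65 m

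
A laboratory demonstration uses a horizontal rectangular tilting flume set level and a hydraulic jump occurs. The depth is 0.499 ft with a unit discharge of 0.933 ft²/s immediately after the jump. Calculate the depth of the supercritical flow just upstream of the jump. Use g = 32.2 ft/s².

V₂ = q/y₂ = 0.933/0.499 = 1.87 ft/s; Fr₂ = V₂/√(g·y₂) = 0.466.
The Bélanger relation is symmetric: y₁/y₂ = ½[√(1 + 8Fr₂²) − 1] = ½[√2.741 − 1] = 0.328.
y₁ = 0.328 × 0.499 = 0.164 ft.

y₁ = 0.164 ft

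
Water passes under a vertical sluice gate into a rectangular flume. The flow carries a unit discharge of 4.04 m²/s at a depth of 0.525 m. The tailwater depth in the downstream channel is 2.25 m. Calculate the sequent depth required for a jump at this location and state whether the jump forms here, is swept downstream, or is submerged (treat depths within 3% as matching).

V₁ = q/y₁ = 4.04/0.525 = 7.70 m/s. Fr₁ = V₁/√(g·y₁) = 7.70/√(9.81×0.525) = 3.39.
From the momentum equation for a rectangular channel, y₂/y₁ = ½[√(1 + 8Fr₁²) − 1] = ½[√92.98 − 1] = 4.32.
y₂ = 4.32 × 0.525 = 2.27 m.
Tailwater y_tw = 2.25 m: y_tw ≈ y₂, so the jump forms here.

y₂ = 2.27 m; the jump forms here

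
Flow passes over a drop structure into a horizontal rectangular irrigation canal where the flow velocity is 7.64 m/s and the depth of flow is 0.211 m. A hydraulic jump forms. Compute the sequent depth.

Fr₁ = V₁/√(g·y₁) = 7.64/√(9.81×0.211) = 5.31.
Sequent-depth ratio: y₂/y₁ = ½[√(1 + 8Fr₁²) − 1] = ½[√226.6 − 1] = 7.03.
y₂ = 7.03 × 0.211 = 1.48 m.

y₂ = 1.48 m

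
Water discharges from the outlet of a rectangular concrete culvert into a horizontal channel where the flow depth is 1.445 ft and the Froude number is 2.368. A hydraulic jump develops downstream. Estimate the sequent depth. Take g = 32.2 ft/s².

Fr₁ = 2.368 (given).
By Bélanger, y₂/y₁ = ½[√(1 + 8Fr₁²) − 1] = ½[√45.859 − 1] = 2.886.
y₂ = 2.886 × 1.445 = 4.170 ft.

y₂ = 4.170 ft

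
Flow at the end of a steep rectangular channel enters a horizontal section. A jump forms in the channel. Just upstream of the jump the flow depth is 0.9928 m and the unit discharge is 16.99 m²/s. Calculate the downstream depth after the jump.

y₂ = 7.219 m

V₁ = q/y₁ = 16.99/0.9928 = 17.11 m/s. Fr₁ = V₁/√(g·y₁) = 17.11/√(9.81×0.9928) = 5.484.
By Bélanger, y₂/y₁ = ½[√(1 + 8Fr₁²) − 1] = ½[√241.56 − 1] = 7.271.
y₂ = 7.271 × 0.9928 = 7.219 m.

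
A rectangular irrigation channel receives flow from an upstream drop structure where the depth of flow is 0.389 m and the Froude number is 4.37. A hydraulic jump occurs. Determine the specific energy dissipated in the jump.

ΔE = 1.77 m

Fr₁ = 4.37 (given).
Conjugate-depth relation: y₂/y₁ = ½[√(1 + 8Fr₁²) − 1] = ½[√153.8 − 1] = 5.70.
y₂ = 5.70 × 0.389 = 2.22 m.
Head loss: ΔE = (y₂ − y₁)³/(4y₁y₂) = (2.22 − 0.389)³/(4×0.389×2.22) = 6.11/3.45 = 1.77 m.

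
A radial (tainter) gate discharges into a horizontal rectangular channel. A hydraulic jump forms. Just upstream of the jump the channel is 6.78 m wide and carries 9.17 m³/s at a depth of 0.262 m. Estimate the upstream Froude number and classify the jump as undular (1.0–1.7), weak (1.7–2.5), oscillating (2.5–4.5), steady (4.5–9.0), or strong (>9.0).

Fr₁ = 3.22; oscillating jump

q = Q/b = 9.17/6.78 = 1.35 m²/s; V₁ = q/y₁ = 5.16 m/s. Fr₁ = V₁/√(g·y₁) = 3.22.
Fr₁ = 3.22 lies in the oscillating range.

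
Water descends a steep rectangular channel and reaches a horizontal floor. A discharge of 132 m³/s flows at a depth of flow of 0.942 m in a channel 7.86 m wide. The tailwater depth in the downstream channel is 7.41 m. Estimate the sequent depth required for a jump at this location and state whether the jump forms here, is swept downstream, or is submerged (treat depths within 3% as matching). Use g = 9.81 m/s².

q = Q/b = 132/7.86 = 16.8 m²/s; V₁ = q/y₁ = 17.8 m/s. Fr₁ = V₁/√(g·y₁) = 5.86.
Conjugate-depth relation: y₂/y₁ = ½[√(1 + 8Fr₁²) − 1] = ½[√276.2 − 1] = 7.81.
y₂ = 7.81 × 0.942 = 7.36 m.
Tailwater y_tw = 7.41 m: y_tw ≈ y₂, so the jump forms here.

y₂ = 7.36 m; the jump forms here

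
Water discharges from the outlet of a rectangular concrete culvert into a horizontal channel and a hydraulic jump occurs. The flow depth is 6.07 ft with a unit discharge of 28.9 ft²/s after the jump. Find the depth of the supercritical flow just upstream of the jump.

y₁ = 1.18 ft

V₂ = q/y₂ = 28.9/6.07 = 4.76 ft/s; Fr₂ = V₂/√(g·y₂) = 0.341.
From the momentum equation (using Fr₂), y₁/y₂ = ½[√(1 + 8Fr₂²) − 1] = ½[√1.928 − 1] = 0.194.
y₁ = 0.194 × 6.07 = 1.18 ft.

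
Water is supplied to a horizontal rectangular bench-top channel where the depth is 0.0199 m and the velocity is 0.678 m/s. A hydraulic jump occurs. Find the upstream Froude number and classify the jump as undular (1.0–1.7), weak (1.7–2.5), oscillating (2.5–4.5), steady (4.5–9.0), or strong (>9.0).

Fr₁ = V₁/√(g·y₁) = 0.678/√(9.81×0.0199) = 1.53.
Fr₁ = 1.53 lies in the undular range.

Fr₁ = 1.53; undular jump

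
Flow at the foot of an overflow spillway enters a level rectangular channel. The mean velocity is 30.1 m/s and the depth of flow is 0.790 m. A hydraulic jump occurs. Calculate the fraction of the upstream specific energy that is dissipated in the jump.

ΔE/E₁ = 0.747 (74.7%)

Fr₁ = V₁/√(g·y₁) = 30.1/√(9.81×0.790) = 10.8.
From the momentum equation for a rectangular channel, y₂/y₁ = ½[√(1 + 8Fr₁²) − 1] = ½[√936.2 − 1] = 14.8.
y₂ = 14.8 × 0.790 = 11.7 m.
E₁ = y₁ + V₁²/2g = 47.0 m. ΔE = (y₂ − y₁)³/(4y₁y₂) = 35.1 m. ΔE/E₁ = 35.1/47.0 = 0.747.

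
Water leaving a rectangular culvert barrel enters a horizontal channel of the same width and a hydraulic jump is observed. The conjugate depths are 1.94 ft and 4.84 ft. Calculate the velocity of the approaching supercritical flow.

For a rectangular channel the momentum equation gives q² = ½·g·y₁·y₂·(y₁ + y₂) = ½×32.2×1.94×4.84×6.78 = 1025.
q = √1025 = 32.0 ft²/s.
V₁ = q/y₁ = 32.0/1.94 = 16.5 ft/s.

V₁ = 16.5 ft/s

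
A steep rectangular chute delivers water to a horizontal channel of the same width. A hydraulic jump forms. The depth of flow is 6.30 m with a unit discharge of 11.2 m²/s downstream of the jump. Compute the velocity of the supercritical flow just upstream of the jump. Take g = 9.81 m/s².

V₂ = q/y₂ = 11.2/6.30 = 1.78 m/s; Fr₂ = V₂/√(g·y₂) = 0.226.
The Bélanger relation is symmetric: y₁/y₂ = ½[√(1 + 8Fr₂²) − 1] = ½[√1.409 − 1] = 0.0935.
y₁ = 0.0935 × 6.30 = 0.589 m.
V₁ = q/y₁ = 11.2/0.589 = 19.0 m/s.

V₁ = 19.0 m/s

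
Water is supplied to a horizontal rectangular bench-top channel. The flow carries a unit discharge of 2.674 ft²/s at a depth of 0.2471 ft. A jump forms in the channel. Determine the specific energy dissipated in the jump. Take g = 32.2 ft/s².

ΔE = 0.7685 ft

V₁ = q/y₁ = 2.674/0.2471 = 10.82 ft/s. Fr₁ = V₁/√(g·y₁) = 10.82/√(32.2×0.2471) = 3.836.
From the momentum equation for a rectangular channel, y₂/y₁ = ½[√(1 + 8Fr₁²) − 1] = ½[√118.74 − 1] = 4.948.
y₂ = 4.948 × 0.2471 = 1.223 ft.
V₂ = q/y₂ = 2.674/1.223 = 2.187 ft/s. E₁ = y₁ + V₁²/2g = 2.066 ft; E₂ = y₂ + V₂²/2g = 1.297 ft. ΔE = E₁ − E₂ = 0.7685 ft.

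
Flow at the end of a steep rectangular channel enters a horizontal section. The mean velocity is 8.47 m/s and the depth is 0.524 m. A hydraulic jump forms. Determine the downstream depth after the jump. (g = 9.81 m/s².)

Fr₁ = V₁/√(g·y₁) = 8.47/√(9.81×0.524) = 3.74.
Sequent-depth ratio: y₂/y₁ = ½[√(1 + 8Fr₁²) − 1] = ½[√112.6 − 1] = 4.81.
y₂ = 4.81 × 0.524 = 2.52 m.

y₂ = 2.52 m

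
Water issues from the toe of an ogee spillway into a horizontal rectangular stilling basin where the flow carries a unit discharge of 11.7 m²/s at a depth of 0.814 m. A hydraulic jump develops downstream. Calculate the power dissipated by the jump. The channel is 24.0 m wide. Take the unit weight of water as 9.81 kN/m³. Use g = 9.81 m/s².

V₁ = q/y₁ = 11.7/0.814 = 14.4 m/s. Fr₁ = V₁/√(g·y₁) = 14.4/√(9.81×0.814) = 5.09.
Conjugate-depth relation: y₂/y₁ = ½[√(1 + 8Fr₁²) − 1] = ½[√208.0 − 1] = 6.71.
y₂ = 6.71 × 0.814 = 5.46 m.
Head loss: ΔE = (y₂ − y₁)³/(4y₁y₂) = (5.46 − 0.814)³/(4×0.814×5.46) = 100/17.8 = 5.65 m.
Q = q·b = 11.7 × 24.0 = 281 m³/s. P = γ·Q·ΔE = 9.81 × 281 × 5.65 = 15557 kW.

P = 15557 kW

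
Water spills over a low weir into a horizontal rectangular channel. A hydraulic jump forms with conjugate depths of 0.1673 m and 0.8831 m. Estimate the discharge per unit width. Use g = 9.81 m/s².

For a rectangular channel the momentum equation gives q² = ½·g·y₁·y₂·(y₁ + y₂) = ½×9.81×0.1673×0.8831×1.050 = 0.7612.
q = √0.7612 = 0.8725 m²/s.

q = 0.8725 m²/s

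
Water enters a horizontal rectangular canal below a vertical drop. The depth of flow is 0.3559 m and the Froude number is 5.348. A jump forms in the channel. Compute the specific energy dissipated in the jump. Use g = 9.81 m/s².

ΔE = 2.824 m

Fr₁ = 5.348 (given).
Sequent-depth ratio: y₂/y₁ = ½[√(1 + 8Fr₁²) − 1] = ½[√229.81 − 1] = 7.080.
y₂ = 7.080 × 0.3559 = 2.520 m.
Head loss: ΔE = (y₂ − y₁)³/(4y₁y₂) = (2.520 − 0.3559)³/(4×0.3559×2.520) = 10.13/3.587 = 2.824 m.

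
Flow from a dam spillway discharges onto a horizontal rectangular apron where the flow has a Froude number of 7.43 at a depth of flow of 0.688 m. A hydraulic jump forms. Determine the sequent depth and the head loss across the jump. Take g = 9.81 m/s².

Fr₁ = 7.43 (given).
Conjugate-depth relation: y₂/y₁ = ½[√(1 + 8Fr₁²) − 1] = ½[√442.6 − 1] = 10.0.
y₂ = 10.0 × 0.688 = 6.89 m.
Head loss: ΔE = (y₂ − y₁)³/(4y₁y₂) = (6.89 − 0.688)³/(4×0.688×6.89) = 239/19.0 = 12.6 m.

y₂ = 6.89 m; ΔE = 12.6 m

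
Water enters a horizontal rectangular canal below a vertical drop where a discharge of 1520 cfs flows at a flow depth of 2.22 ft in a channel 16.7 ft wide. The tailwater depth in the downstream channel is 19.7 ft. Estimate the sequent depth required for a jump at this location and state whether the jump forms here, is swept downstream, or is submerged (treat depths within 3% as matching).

q = Q/b = 1520/16.7 = 91.0 ft²/s; V₁ = q/y₁ = 41.0 ft/s. Fr₁ = V₁/√(g·y₁) = 4.85.
Sequent-depth ratio: y₂/y₁ = ½[√(1 + 8Fr₁²) − 1] = ½[√189.1 − 1] = 6.38.
y₂ = 6.38 × 2.22 = 14.2 ft.
Tailwater y_tw = 19.7 ft: y_tw > y₂, so the jump is submerged.

y₂ = 14.2 ft; the jump is submerged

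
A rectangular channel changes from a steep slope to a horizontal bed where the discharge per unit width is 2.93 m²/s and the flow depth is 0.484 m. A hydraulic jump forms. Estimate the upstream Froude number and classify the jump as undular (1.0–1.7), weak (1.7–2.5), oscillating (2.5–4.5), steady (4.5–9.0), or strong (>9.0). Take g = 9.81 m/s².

Fr₁ = 2.78; oscillating jump

V₁ = q/y₁ = 2.93/0.484 = 6.05 m/s. Fr₁ = V₁/√(g·y₁) = 6.05/√(9.81×0.484) = 2.78.
Fr₁ = 2.78 lies in the oscillating range.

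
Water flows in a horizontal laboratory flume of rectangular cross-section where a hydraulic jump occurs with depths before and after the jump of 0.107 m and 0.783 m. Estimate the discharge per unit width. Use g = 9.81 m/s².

For a rectangular channel the momentum equation gives q² = ½·g·y₁·y₂·(y₁ + y₂) = ½×9.81×0.107×0.783×0.890 = 0.366.
q = √0.366 = 0.605 m²/s.

q = 0.605 m²/s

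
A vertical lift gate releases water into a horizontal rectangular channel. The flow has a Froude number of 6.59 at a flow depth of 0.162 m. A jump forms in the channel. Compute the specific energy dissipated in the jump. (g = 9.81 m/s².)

Fr₁ = 6.59 (given).
By Bélanger, y₂/y₁ = ½[√(1 + 8Fr₁²) − 1] = ½[√348.4 − 1] = 8.83.
y₂ = 8.83 × 0.162 = 1.43 m.
V₁ = Fr₁·√(g·y₁) = 6.59×√(9.81×0.162) = 8.31 m/s; q = V₁·y₁ = 1.35 m²/s. V₂ = q/y₂ = 1.35/1.43 = 0.941 m/s. E₁ = y₁ + V₁²/2g = 3.68 m; E₂ = y₂ + V₂²/2g = 1.48 m. ΔE = E₁ − E₂ = 2.20 m.

ΔE = 2.20 m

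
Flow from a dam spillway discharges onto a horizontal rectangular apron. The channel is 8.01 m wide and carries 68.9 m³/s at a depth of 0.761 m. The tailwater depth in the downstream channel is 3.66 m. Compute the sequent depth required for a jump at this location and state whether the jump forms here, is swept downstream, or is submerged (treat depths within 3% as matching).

y₂ = 4.09 m; the jump is swept downstream

q = Q/b = 68.9/8.01 = 8.60 m²/s; V₁ = q/y₁ = 11.3 m/s. Fr₁ = V₁/√(g·y₁) = 4.14.
From the momentum equation for a rectangular channel, y₂/y₁ = ½[√(1 + 8Fr₁²) − 1] = ½[√137.9 − 1] = 5.37.
y₂ = 5.37 × 0.761 = 4.09 m.
Tailwater y_tw = 3.66 m: y_tw < y₂, so the jump is swept downstream.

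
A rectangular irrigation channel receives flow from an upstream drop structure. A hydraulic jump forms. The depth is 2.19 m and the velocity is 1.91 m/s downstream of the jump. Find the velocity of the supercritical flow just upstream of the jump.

V₁ = 7.13 m/s

Fr₂ = V₂/√(g·y₂) = 1.91/√(9.81×2.19) = 0.412.
Applying the sequent-depth relation in reverse, y₁/y₂ = ½[√(1 + 8Fr₂²) − 1] = ½[√2.358 − 1] = 0.268.
y₁ = 0.268 × 2.19 = 0.587 m.
V₁ = q/y₁ = 4.18/0.587 = 7.13 m/s.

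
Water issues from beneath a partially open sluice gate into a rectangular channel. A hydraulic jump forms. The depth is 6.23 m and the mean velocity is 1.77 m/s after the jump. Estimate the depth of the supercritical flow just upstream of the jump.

y₁ = 0.584 m

Fr₂ = V₂/√(g·y₂) = 1.77/√(9.81×6.23) = 0.226.
From the momentum equation (using Fr₂), y₁/y₂ = ½[√(1 + 8Fr₂²) − 1] = ½[√1.410 − 1] = 0.0937.
y₁ = 0.0937 × 6.23 = 0.584 m.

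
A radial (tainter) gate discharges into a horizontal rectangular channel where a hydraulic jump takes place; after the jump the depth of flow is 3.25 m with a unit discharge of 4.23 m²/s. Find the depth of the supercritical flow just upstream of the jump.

y₁ = 0.315 m

V₂ = q/y₂ = 4.23/3.25 = 1.30 m/s; Fr₂ = V₂/√(g·y₂) = 0.231.
From the momentum equation (using Fr₂), y₁/y₂ = ½[√(1 + 8Fr₂²) − 1] = ½[√1.425 − 1] = 0.0969.
y₁ = 0.0969 × 3.25 = 0.315 m.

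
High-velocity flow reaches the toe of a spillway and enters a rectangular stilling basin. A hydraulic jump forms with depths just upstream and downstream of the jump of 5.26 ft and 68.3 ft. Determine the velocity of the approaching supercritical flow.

For a rectangular channel the momentum equation gives q² = ½·g·y₁·y₂·(y₁ + y₂) = ½×32.2×5.26×68.3×73.6 = 425475.
q = √425475 = 652 ft²/s.
V₁ = q/y₁ = 652/5.26 = 124 ft/s.

V₁ = 124 ft/s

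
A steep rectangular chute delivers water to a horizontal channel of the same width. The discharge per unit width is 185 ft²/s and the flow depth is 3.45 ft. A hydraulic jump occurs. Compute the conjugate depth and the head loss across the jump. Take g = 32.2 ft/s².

V₁ = q/y₁ = 185/3.45 = 53.6 ft/s. Fr₁ = V₁/√(g·y₁) = 53.6/√(32.2×3.45) = 5.09.
Bélanger equation: y₂/y₁ = ½[√(1 + 8Fr₁²) − 1] = ½[√208.1 − 1] = 6.71.
y₂ = 6.71 × 3.45 = 23.2 ft.
Head loss: ΔE = (y₂ − y₁)³/(4y₁y₂) = (23.2 − 3.45)³/(4×3.45×23.2) = 7654/320 = 24.0 ft.

y₂ = 23.2 ft; ΔE = 24.0 ft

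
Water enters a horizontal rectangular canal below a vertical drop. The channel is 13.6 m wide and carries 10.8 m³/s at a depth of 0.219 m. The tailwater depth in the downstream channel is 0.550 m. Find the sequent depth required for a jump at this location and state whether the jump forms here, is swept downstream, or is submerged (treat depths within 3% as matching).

q = Q/b = 10.8/13.6 = 0.794 m²/s; V₁ = q/y₁ = 3.63 m/s. Fr₁ = V₁/√(g·y₁) = 2.47.
From the momentum equation for a rectangular channel, y₂/y₁ = ½[√(1 + 8Fr₁²) − 1] = ½[√49.96 − 1] = 3.03.
y₂ = 3.03 × 0.219 = 0.664 m.
Tailwater y_tw = 0.550 m: y_tw < y₂, so the jump is swept downstream.

y₂ = 0.664 m; the jump is swept downstream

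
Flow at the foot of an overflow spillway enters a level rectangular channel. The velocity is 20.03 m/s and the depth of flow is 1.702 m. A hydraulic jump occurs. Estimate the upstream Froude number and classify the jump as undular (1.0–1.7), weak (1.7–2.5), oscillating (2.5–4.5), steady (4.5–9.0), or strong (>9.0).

Fr₁ = V₁/√(g·y₁) = 20.03/√(9.81×1.702) = 4.902.
Fr₁ = 4.902 lies in the steady range.

Fr₁ = 4.902; steady jump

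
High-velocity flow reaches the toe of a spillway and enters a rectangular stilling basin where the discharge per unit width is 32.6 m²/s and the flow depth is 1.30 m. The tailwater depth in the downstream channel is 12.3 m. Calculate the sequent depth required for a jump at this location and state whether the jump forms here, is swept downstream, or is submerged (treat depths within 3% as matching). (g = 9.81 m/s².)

V₁ = q/y₁ = 32.6/1.30 = 25.1 m/s. Fr₁ = V₁/√(g·y₁) = 25.1/√(9.81×1.30) = 7.02.
By Bélanger, y₂/y₁ = ½[√(1 + 8Fr₁²) − 1] = ½[√395.5 − 1] = 9.44.
y₂ = 9.44 × 1.30 = 12.3 m.
Tailwater y_tw = 12.3 m: y_tw ≈ y₂, so the jump forms here.

y₂ = 12.3 m; the jump forms here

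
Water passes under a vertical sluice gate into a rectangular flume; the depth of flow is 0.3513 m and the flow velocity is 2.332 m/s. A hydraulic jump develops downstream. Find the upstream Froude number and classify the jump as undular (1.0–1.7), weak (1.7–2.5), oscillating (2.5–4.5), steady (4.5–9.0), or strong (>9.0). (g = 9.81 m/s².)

Fr₁ = V₁/√(g·y₁) = 2.332/√(9.81×0.3513) = 1.256.
Fr₁ = 1.256 lies in the undular range.

Fr₁ = 1.256; undular jump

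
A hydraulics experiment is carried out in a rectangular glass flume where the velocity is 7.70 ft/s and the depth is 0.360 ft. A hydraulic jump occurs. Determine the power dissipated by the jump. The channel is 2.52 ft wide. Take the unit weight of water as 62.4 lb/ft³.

P = 0.137 hp

Fr₁ = V₁/√(g·y₁) = 7.70/√(32.2×0.360) = 2.26.
From the momentum equation for a rectangular channel, y₂/y₁ = ½[√(1 + 8Fr₁²) − 1] = ½[√41.92 − 1] = 2.74.
y₂ = 2.74 × 0.360 = 0.985 ft.
Head loss: ΔE = (y₂ − y₁)³/(4y₁y₂) = (0.985 − 0.360)³/(4×0.360×0.985) = 0.245/1.42 = 0.172 ft.
q = V₁·y₁ = 7.70 × 0.360 = 2.77 ft²/s. Q = q·b = 2.77 × 2.52 = 6.99 cfs. P = γ·Q·ΔE/550 = 62.4 × 6.99 × 0.172 / 550 = 0.137 hp.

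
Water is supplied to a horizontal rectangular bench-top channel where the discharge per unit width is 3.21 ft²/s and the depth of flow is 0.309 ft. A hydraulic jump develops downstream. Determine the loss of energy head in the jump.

V₁ = q/y₁ = 3.21/0.309 = 10.4 ft/s. Fr₁ = V₁/√(g·y₁) = 10.4/√(32.2×0.309) = 3.29.
Bélanger equation: y₂/y₁ = ½[√(1 + 8Fr₁²) − 1] = ½[√87.77 − 1] = 4.18.
y₂ = 4.18 × 0.309 = 1.29 ft.
Head loss: ΔE = (y₂ − y₁)³/(4y₁y₂) = (1.29 − 0.309)³/(4×0.309×1.29) = 0.953/1.60 = 0.596 ft.

ΔE = 0.596 ft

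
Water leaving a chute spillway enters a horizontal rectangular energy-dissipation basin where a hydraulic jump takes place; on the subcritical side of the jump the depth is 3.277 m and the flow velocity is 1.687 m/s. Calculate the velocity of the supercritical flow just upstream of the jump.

V₁ = 10.99 m/s

Fr₂ = V₂/√(g·y₂) = 1.687/√(9.81×3.277) = 0.2975.
Since the conjugate-depth ratio holds either way, y₁/y₂ = ½[√(1 + 8Fr₂²) − 1] = ½[√1.7082 − 1] = 0.1535.
y₁ = 0.1535 × 3.277 = 0.5030 m.
V₁ = q/y₁ = 5.528/0.5030 = 10.99 m/s.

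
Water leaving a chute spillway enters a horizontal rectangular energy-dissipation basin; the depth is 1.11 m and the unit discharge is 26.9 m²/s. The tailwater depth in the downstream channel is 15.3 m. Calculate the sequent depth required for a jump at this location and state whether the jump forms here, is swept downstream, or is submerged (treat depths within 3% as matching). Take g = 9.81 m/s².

y₂ = 11.0 m; the jump is submerged

V₁ = q/y₁ = 26.9/1.11 = 24.2 m/s. Fr₁ = V₁/√(g·y₁) = 24.2/√(9.81×1.11) = 7.34.
From the momentum equation for a rectangular channel, y₂/y₁ = ½[√(1 + 8Fr₁²) − 1] = ½[√432.5 − 1] = 9.90.
y₂ = 9.90 × 1.11 = 11.0 m.
Tailwater y_tw = 15.3 m: y_tw > y₂, so the jump is submerged.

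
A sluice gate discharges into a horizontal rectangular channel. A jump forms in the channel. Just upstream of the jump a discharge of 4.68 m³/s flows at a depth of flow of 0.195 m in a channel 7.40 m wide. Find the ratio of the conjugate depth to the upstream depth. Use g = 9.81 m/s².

y₂/y₁ = 2.85

q = Q/b = 4.68/7.40 = 0.632 m²/s; V₁ = q/y₁ = 3.24 m/s. Fr₁ = V₁/√(g·y₁) = 2.34.
Sequent-depth ratio: y₂/y₁ = ½[√(1 + 8Fr₁²) − 1] = ½[√44.99 − 1] = 2.85.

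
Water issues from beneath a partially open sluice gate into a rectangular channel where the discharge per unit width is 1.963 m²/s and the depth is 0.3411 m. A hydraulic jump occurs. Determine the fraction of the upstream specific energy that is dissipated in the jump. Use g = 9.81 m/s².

V₁ = q/y₁ = 1.963/0.3411 = 5.755 m/s. Fr₁ = V₁/√(g·y₁) = 5.755/√(9.81×0.3411) = 3.146.
By Bélanger, y₂/y₁ = ½[√(1 + 8Fr₁²) − 1] = ½[√80.180 − 1] = 3.977.
y₂ = 3.977 × 0.3411 = 1.357 m.
E₁ = y₁ + V₁²/2g = 2.029 m. ΔE = (y₂ − y₁)³/(4y₁y₂) = 0.5658 m. ΔE/E₁ = 0.5658/2.029 = 0.279.

ΔE/E₁ = 0.279 (27.9%)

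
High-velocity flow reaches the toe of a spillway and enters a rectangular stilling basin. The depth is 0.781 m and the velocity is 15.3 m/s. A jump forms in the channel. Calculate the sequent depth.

Fr₁ = V₁/√(g·y₁) = 15.3/√(9.81×0.781) = 5.53.
Conjugate-depth relation: y₂/y₁ = ½[√(1 + 8Fr₁²) − 1] = ½[√245.4 − 1] = 7.33.
y₂ = 7.33 × 0.781 = 5.73 m.

y₂ = 5.73 m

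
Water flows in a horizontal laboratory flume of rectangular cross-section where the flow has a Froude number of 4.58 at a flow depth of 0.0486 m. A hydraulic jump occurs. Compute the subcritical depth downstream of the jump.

y₂ = 0.291 m

Fr₁ = 4.58 (given).
From the momentum equation for a rectangular channel, y₂/y₁ = ½[√(1 + 8Fr₁²) − 1] = ½[√168.8 − 1] = 6.00.
y₂ = 6.00 × 0.0486 = 0.291 m.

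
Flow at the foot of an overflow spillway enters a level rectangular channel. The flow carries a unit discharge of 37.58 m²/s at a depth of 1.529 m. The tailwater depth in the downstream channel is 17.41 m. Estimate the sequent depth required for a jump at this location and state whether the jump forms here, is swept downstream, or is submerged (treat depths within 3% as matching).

y₂ = 12.98 m; the jump is submerged

V₁ = q/y₁ = 37.58/1.529 = 24.58 m/s. Fr₁ = V₁/√(g·y₁) = 24.58/√(9.81×1.529) = 6.346.
From the momentum equation for a rectangular channel, y₂/y₁ = ½[√(1 + 8Fr₁²) − 1] = ½[√323.19 − 1] = 8.489.
y₂ = 8.489 × 1.529 = 12.98 m.
Tailwater y_tw = 17.41 m: y_tw > y₂, so the jump is submerged.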